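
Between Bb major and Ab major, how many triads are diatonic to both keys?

Diatonic triads of Bb major: Bb (I), Cm (ii), Dm (iii), Eb (IV), F (V), Gm (vi), Adim (vii°).
Diatonic triads of Ab major: Ab (I), Bbm (ii), Cm (iii), Db (IV), Eb (V), Fm (vi), Gdim (vii°).
Matching root and quality in both lists: Cm, Eb.
That gives 2 common triads.

2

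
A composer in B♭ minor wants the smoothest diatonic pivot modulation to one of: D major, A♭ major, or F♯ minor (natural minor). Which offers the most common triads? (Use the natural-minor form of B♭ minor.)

Triads of B♭ minor (natural minor): B♭m (i), Cdim (ii°), D♭ (III), E♭m (iv), Fm (v), G♭ (VI), A♭ (VII).
D major shares 0: none.
A♭ major shares 4: B♭m, D♭, Fm, A♭.
F♯ minor (natural minor) shares 0: none.
The most common triads (4) are shared with A♭ major.

A♭ major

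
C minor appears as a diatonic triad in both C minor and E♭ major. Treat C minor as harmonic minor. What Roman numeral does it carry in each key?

i in C minor; vi in E♭ major

The scale of C minor (harmonic minor) is C D E♭ F G A♭ B; C is degree 1, and the triad built there (C-E♭-G) is minor, so it is i.
The scale of E♭ major is E♭ F G A♭ B♭ C D; C is degree 6, and the triad built there (C-E♭-G) is minor, so it is vi.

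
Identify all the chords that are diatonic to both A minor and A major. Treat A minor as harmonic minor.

E, G#dim

Triads in A minor (harmonic minor): Am (i), Bdim (ii°), Caug (III+), Dm (iv), E (V), F (VI), G#dim (vii°).
Triads in A major: A (I), Bm (ii), C#m (iii), D (IV), E (V), F#m (vi), G#dim (vii°).
Shared triads with their functions: E (V in A minor, V in A major); G#dim (vii° in A minor, vii° in A major).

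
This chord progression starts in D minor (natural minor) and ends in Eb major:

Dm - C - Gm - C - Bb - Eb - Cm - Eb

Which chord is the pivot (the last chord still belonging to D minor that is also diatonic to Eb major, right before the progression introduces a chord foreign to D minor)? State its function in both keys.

Chords diatonic to D minor: Dm, Edim, F, Gm, Am, Bb, C.
Reading the progression, the first chord not in that set is Eb, so the modulation leaves D minor there.
The chord immediately before Eb is Bb, which is diatonic to both keys: VI in D minor and V in Eb major.

Bb — VI in D minor, V in Eb major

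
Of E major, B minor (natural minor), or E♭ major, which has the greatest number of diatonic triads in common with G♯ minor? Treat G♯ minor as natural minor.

E major

Triads of G♯ minor (natural minor): G♯ minor (i), A♯ diminished (ii°), B major (III), C♯ minor (iv), D♯ minor (v), E major (VI), F♯ major (VII).
E major shares 4: G♯m, B, C♯m, E.
B minor (natural minor) shares 0: none.
E♭ major shares 0: none.
The most common triads (4) are shared with E major.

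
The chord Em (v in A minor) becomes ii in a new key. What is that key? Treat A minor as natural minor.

D major

The numeral ii denotes a minor triad on scale degree 2. With E on degree 2, the tonic of the new key is D.
Degree 2 carries a minor triad in major keys, so the destination is D major.
Check: the diatonic triads of D major are D (I), Em (ii), F#m (iii), G (IV), A (V), Bm (vi), C#dim (vii°) — Em is indeed ii.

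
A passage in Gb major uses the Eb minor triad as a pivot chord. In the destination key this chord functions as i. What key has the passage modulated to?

The numeral i denotes a minor triad on scale degree 1. With Eb on degree 1, the tonic of the new key is Eb.
Degree 1 carries a minor triad in minor keys, so the destination is Eb minor.
Check: the diatonic triads of Eb minor (natural minor) are Ebm (i), Fdim (ii°), Gb (III), Abm (iv), Bbm (v), Cb (VI), Db (VII) — Eb minor is indeed i.

Eb minor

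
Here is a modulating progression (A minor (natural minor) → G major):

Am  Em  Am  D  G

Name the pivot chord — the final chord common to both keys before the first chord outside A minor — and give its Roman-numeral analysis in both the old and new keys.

Am — i in A minor, ii in G major

Chords diatonic to A minor: Am, Bdim, C, Dm, Em, F, G.
Reading the progression, the first chord not in that set is D, so the modulation leaves A minor there.
The chord immediately before D is Am, which is diatonic to both keys: i in A minor and ii in G major.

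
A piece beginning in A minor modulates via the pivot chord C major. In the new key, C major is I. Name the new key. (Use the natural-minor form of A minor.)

The numeral I denotes a major triad on scale degree 1. With C on degree 1, the tonic of the new key is C.
Degree 1 carries a major triad in major keys, so the destination is C major.
Check: the diatonic triads of C major are C (I), Dm (ii), Em (iii), F (IV), G (V), Am (vi), Bdim (vii°) — C major is indeed I.

C major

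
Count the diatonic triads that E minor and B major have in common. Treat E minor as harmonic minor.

Diatonic triads of E minor (harmonic minor): Em (i), F#dim (ii°), Gaug (III+), Am (iv), B (V), C (VI), D#dim (vii°).
Diatonic triads of B major: B (I), C#m (ii), D#m (iii), E (IV), F# (V), G#m (vi), A#dim (vii°).
Matching root and quality in both lists: B.
That gives 1 common triad.

1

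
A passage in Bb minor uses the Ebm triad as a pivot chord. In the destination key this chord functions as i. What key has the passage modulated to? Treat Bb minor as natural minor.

Eb minor

The numeral i denotes a minor triad on scale degree 1. With Eb on degree 1, the tonic of the new key is Eb.
Degree 1 carries a minor triad in minor keys, so the destination is Eb minor.
Check: the diatonic triads of Eb minor (natural minor) are Ebm (i), Fdim (ii°), Gb (III), Abm (iv), Bbm (v), Cb (VI), Db (VII) — Ebm is indeed i.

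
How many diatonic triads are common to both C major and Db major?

0

Diatonic triads of C major: C (I), Dm (ii), Em (iii), F (IV), G (V), Am (vi), Bdim (vii°).
Diatonic triads of Db major: Db (I), Ebm (ii), Fm (iii), Gb (IV), Ab (V), Bbm (vi), Cdim (vii°).
No triad has the same root and quality in both keys.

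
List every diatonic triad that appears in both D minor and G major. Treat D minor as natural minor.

Triads in D minor (natural minor): Dm (i), Edim (ii°), F (III), Gm (iv), Am (v), Bb (VI), C (VII).
Triads in G major: G (I), Am (ii), Bm (iii), C (IV), D (V), Em (vi), F#dim (vii°).
Shared triads with their functions: Am (v in D minor, ii in G major); C (VII in D minor, IV in G major).

Am, C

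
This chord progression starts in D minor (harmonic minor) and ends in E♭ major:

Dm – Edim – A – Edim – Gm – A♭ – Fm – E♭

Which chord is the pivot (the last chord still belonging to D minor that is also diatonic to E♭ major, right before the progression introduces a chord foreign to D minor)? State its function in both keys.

Gm — iv in D minor, iii in E♭ major

Chords diatonic to D minor: Dm, Edim, Faug, Gm, A, B♭, C♯dim.
Reading the progression, the first chord not in that set is A♭, so the modulation leaves D minor there.
The chord immediately before A♭ is Gm, which is diatonic to both keys: iv in D minor and iii in E♭ major.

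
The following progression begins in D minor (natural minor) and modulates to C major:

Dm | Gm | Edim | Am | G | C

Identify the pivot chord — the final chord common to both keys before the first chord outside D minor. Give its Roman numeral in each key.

Chords diatonic to D minor: Dm, Edim, F, Gm, Am, Bb, C.
Reading the progression, the first chord not in that set is G, so the modulation leaves D minor there.
The chord immediately before G is Am, which is diatonic to both keys: v in D minor and vi in C major.

Am — v in D minor, vi in C major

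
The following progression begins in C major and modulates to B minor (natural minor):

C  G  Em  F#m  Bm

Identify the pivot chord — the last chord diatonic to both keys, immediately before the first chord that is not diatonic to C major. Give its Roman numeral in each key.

Chords diatonic to C major: C, Dm, Em, F, G, Am, Bdim.
Reading the progression, the first chord not in that set is F#m, so the modulation leaves C major there.
The chord immediately before F#m is Em, which is diatonic to both keys: iii in C major and iv in B minor.

Em — iii in C major, iv in B minor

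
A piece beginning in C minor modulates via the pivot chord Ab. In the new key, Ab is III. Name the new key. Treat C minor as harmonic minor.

F minor

The numeral III denotes a major triad on scale degree 3. With Ab on degree 3, the tonic of the new key is F.
Degree 3 carries a major triad in natural-minor keys, so the destination is F minor.
Check: the diatonic triads of F minor (natural minor) are Fm (i), Gdim (ii°), Ab (III), Bbm (iv), Cm (v), Db (VI), Eb (VII) — Ab is indeed III.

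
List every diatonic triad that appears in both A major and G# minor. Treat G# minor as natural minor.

Triads in A major: A (I), Bm (ii), C#m (iii), D (IV), E (V), F#m (vi), G#dim (vii°).
Triads in G# minor (natural minor): G#m (i), A#dim (ii°), B (III), C#m (iv), D#m (v), E (VI), F# (VII).
Shared triads with their functions: C#m (iii in A major, iv in G# minor); E (V in A major, VI in G# minor).

C#m, E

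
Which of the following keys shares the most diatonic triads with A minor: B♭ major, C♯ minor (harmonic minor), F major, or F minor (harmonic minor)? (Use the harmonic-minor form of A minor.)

Triads of A minor (harmonic minor): A minor (i), B diminished (ii°), C augmented (III+), D minor (iv), E major (V), F major (VI), G♯ diminished (vii°).
B♭ major shares 2: Dm, F.
C♯ minor (harmonic minor) shares 0: none.
F major shares 3: Am, Dm, F.
F minor (harmonic minor) shares 0: none.
The most common triads (3) are shared with F major.

F major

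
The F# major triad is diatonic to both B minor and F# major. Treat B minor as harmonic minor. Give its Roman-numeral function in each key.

The scale of B minor (harmonic minor) is B C# D E F# G A#; F# is degree 5, and the triad built there (F#-A#-C#) is major, so it is V.
The scale of F# major is F# G# A# B C# D# E#; F# is degree 1, and the triad built there (F#-A#-C#) is major, so it is I.

V in B minor; I in F# major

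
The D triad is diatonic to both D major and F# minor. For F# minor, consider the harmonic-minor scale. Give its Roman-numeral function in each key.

I in D major; VI in F# minor

The scale of D major is D E F# G A B C#; D is degree 1, and the triad built there (D-F#-A) is major, so it is I.
The scale of F# minor (harmonic minor) is F# G# A B C# D E#; D is degree 6, and the triad built there (D-F#-A) is major, so it is VI.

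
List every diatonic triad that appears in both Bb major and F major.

Triads in Bb major: Bb major (I), C minor (ii), D minor (iii), Eb major (IV), F major (V), G minor (vi), A diminished (vii°).
Triads in F major: F major (I), G minor (ii), A minor (iii), Bb major (IV), C major (V), D minor (vi), E diminished (vii°).
Shared triads with their functions: Bb major (I in Bb major, IV in F major); D minor (iii in Bb major, vi in F major); F major (V in Bb major, I in F major); G minor (vi in Bb major, ii in F major).

Bb, Dm, F, Gm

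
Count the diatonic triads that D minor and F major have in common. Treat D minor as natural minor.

Diatonic triads of D minor (natural minor): Dm (i), Edim (ii°), F (III), Gm (iv), Am (v), Bb (VI), C (VII).
Diatonic triads of F major: F (I), Gm (ii), Am (iii), Bb (IV), C (V), Dm (vi), Edim (vii°).
Matching root and quality in both lists: Dm, Edim, F, Gm, Am, Bb, C.
That gives 7 common triads.

7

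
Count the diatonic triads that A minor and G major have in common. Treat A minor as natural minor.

Diatonic triads of A minor (natural minor): A minor (i), B diminished (ii°), C major (III), D minor (iv), E minor (v), F major (VI), G major (VII).
Diatonic triads of G major: G major (I), A minor (ii), B minor (iii), C major (IV), D major (V), E minor (vi), F# diminished (vii°).
Matching root and quality in both lists: A minor, C major, E minor, G major.
That gives 4 common triads.

4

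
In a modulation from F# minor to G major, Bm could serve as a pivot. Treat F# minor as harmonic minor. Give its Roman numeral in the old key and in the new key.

iv in F# minor; iii in G major

The scale of F# minor (harmonic minor) is F# G# A B C# D E#; B is degree 4, and the triad built there (B-D-F#) is minor, so it is iv.
The scale of G major is G A B C D E F#; B is degree 3, and the triad built there (B-D-F#) is minor, so it is iii.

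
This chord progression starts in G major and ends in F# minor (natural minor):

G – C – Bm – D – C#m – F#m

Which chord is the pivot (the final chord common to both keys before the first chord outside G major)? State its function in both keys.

Chords diatonic to G major: G, Am, Bm, C, D, Em, F#dim.
Reading the progression, the first chord not in that set is C#m, so the modulation leaves G major there.
The chord immediately before C#m is D, which is diatonic to both keys: V in G major and VI in F# minor.

D — V in G major, VI in F# minor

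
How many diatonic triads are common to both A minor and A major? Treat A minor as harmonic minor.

Diatonic triads of A minor (harmonic minor): Am (i), Bdim (ii°), Caug (III+), Dm (iv), E (V), F (VI), G#dim (vii°).
Diatonic triads of A major: A (I), Bm (ii), C#m (iii), D (IV), E (V), F#m (vi), G#dim (vii°).
Matching root and quality in both lists: E, G#dim.
That gives 2 common triads.

2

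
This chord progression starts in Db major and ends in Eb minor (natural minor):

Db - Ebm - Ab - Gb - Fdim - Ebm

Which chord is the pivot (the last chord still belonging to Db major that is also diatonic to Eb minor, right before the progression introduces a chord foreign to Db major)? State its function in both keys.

Gb — IV in Db major, III in Eb minor

Chords diatonic to Db major: Db, Ebm, Fm, Gb, Ab, Bbm, Cdim.
Reading the progression, the first chord not in that set is Fdim, so the modulation leaves Db major there.
The chord immediately before Fdim is Gb, which is diatonic to both keys: IV in Db major and III in Eb minor.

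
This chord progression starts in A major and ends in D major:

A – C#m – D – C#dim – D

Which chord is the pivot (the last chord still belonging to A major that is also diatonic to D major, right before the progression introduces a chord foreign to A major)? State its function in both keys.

Chords diatonic to A major: A, Bm, C#m, D, E, F#m, G#dim.
Reading the progression, the first chord not in that set is C#dim, so the modulation leaves A major there.
The chord immediately before C#dim is D, which is diatonic to both keys: IV in A major and I in D major.

D — IV in A major, I in D major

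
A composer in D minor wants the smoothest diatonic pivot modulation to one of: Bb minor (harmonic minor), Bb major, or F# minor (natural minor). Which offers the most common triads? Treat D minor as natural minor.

Triads of D minor (natural minor): D minor (i), E diminished (ii°), F major (III), G minor (iv), A minor (v), Bb major (VI), C major (VII).
Bb minor (harmonic minor) shares 1: F.
Bb major shares 4: Dm, F, Gm, Bb.
F# minor (natural minor) shares 0: none.
The most common triads (4) are shared with Bb major.

Bb major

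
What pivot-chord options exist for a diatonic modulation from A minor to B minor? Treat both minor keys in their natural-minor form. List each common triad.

Triads in A minor (natural minor): Am (i), Bdim (ii°), C (III), Dm (iv), Em (v), F (VI), G (VII).
Triads in B minor (natural minor): Bm (i), C♯dim (ii°), D (III), Em (iv), F♯m (v), G (VI), A (VII).
Shared triads with their functions: Em (v in A minor, iv in B minor); G (VII in A minor, VI in B minor).

Em, G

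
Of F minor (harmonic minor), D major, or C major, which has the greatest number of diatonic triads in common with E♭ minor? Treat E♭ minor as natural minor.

F minor

Triads of E♭ minor (natural minor): E♭ minor (i), F diminished (ii°), G♭ major (III), A♭ minor (iv), B♭ minor (v), C♭ major (VI), D♭ major (VII).
F minor (harmonic minor) shares 2: B♭m, D♭.
D major shares 0: none.
C major shares 0: none.
The most common triads (2) are shared with F minor.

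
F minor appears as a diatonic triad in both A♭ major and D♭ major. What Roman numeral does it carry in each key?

The scale of A♭ major is A♭ B♭ C D♭ E♭ F G; F is degree 6, and the triad built there (F-A♭-C) is minor, so it is vi.
The scale of D♭ major is D♭ E♭ F G♭ A♭ B♭ C; F is degree 3, and the triad built there (F-A♭-C) is minor, so it is iii.

vi in A♭ major; iii in D♭ major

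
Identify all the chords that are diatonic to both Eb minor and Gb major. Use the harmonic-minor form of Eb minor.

Ebm, Fdim, Abm, Cb

Triads in Eb minor (harmonic minor): Ebm (i), Fdim (ii°), Gbaug (III+), Abm (iv), Bb (V), Cb (VI), Ddim (vii°).
Triads in Gb major: Gb (I), Abm (ii), Bbm (iii), Cb (IV), Db (V), Ebm (vi), Fdim (vii°).
Shared triads with their functions: Ebm (i in Eb minor, vi in Gb major); Fdim (ii° in Eb minor, vii° in Gb major); Abm (iv in Eb minor, ii in Gb major); Cb (VI in Eb minor, IV in Gb major).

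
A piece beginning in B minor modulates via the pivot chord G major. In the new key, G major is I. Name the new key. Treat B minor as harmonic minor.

The numeral I denotes a major triad on scale degree 1. With G on degree 1, the tonic of the new key is G.
Degree 1 carries a major triad in major keys, so the destination is G major.
Check: the diatonic triads of G major are G (I), Am (ii), Bm (iii), C (IV), D (V), Em (vi), F♯dim (vii°) — G major is indeed I.

G major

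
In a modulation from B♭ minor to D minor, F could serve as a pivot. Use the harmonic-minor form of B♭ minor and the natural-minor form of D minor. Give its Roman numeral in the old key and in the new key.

The scale of B♭ minor (harmonic minor) is B♭ C D♭ E♭ F G♭ A; F is degree 5, and the triad built there (F-A-C) is major, so it is V.
The scale of D minor (natural minor) is D E F G A B♭ C; F is degree 3, and the triad built there (F-A-C) is major, so it is III.

V in B♭ minor; III in D minor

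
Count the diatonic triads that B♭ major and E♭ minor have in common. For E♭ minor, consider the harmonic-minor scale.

1

Diatonic triads of B♭ major: B♭ (I), Cm (ii), Dm (iii), E♭ (IV), F (V), Gm (vi), Adim (vii°).
Diatonic triads of E♭ minor (harmonic minor): E♭m (i), Fdim (ii°), G♭aug (III+), A♭m (iv), B♭ (V), C♭ (VI), Ddim (vii°).
Matching root and quality in both lists: B♭.
That gives 1 common triad.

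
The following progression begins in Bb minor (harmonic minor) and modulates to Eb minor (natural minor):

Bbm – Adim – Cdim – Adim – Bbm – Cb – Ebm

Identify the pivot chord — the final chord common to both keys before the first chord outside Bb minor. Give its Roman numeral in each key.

Bbm — i in Bb minor, v in Eb minor

Chords diatonic to Bb minor: Bbm, Cdim, Dbaug, Ebm, F, Gb, Adim.
Reading the progression, the first chord not in that set is Cb, so the modulation leaves Bb minor there.
The chord immediately before Cb is Bbm, which is diatonic to both keys: i in Bb minor and v in Eb minor.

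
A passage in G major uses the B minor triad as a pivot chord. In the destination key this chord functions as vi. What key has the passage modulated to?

D major

The numeral vi denotes a minor triad on scale degree 6. With B on degree 6, the tonic of the new key is D.
Degree 6 carries a minor triad in major keys, so the destination is D major.
Check: the diatonic triads of D major are D (I), Em (ii), F#m (iii), G (IV), A (V), Bm (vi), C#dim (vii°) — B minor is indeed vi.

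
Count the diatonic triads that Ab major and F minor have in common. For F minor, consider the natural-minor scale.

Diatonic triads of Ab major: Ab major (I), Bb minor (ii), C minor (iii), Db major (IV), Eb major (V), F minor (vi), G diminished (vii°).
Diatonic triads of F minor (natural minor): F minor (i), G diminished (ii°), Ab major (III), Bb minor (iv), C minor (v), Db major (VI), Eb major (VII).
Matching root and quality in both lists: Ab major, Bb minor, C minor, Db major, Eb major, F minor, G diminished.
That gives 7 common triads.

7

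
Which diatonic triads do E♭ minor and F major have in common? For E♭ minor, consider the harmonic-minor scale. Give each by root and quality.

B♭

Triads in E♭ minor (harmonic minor): E♭m (i), Fdim (ii°), G♭aug (III+), A♭m (iv), B♭ (V), C♭ (VI), Ddim (vii°).
Triads in F major: F (I), Gm (ii), Am (iii), B♭ (IV), C (V), Dm (vi), Edim (vii°).
Shared triads with their functions: B♭ (V in E♭ minor, IV in F major).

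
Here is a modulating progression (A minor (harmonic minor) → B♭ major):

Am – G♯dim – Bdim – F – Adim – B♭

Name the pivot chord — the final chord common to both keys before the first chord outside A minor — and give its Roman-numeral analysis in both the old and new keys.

F — VI in A minor, V in B♭ major

Chords diatonic to A minor: Am, Bdim, Caug, Dm, E, F, G♯dim.
Reading the progression, the first chord not in that set is Adim, so the modulation leaves A minor there.
The chord immediately before Adim is F, which is diatonic to both keys: VI in A minor and V in B♭ major.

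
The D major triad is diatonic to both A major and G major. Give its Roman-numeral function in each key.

IV in A major; V in G major

The scale of A major is A B C♯ D E F♯ G♯; D is degree 4, and the triad built there (D-F♯-A) is major, so it is IV.
The scale of G major is G A B C D E F♯; D is degree 5, and the triad built there (D-F♯-A) is major, so it is V.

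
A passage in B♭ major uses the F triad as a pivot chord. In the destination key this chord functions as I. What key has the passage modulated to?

F major

The numeral I denotes a major triad on scale degree 1. With F on degree 1, the tonic of the new key is F.
Degree 1 carries a major triad in major keys, so the destination is F major.
Check: the diatonic triads of F major are F (I), Gm (ii), Am (iii), B♭ (IV), C (V), Dm (vi), Edim (vii°) — F is indeed I.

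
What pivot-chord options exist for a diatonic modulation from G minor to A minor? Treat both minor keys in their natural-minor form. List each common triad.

Triads in G minor (natural minor): G minor (i), A diminished (ii°), Bb major (III), C minor (iv), D minor (v), Eb major (VI), F major (VII).
Triads in A minor (natural minor): A minor (i), B diminished (ii°), C major (III), D minor (iv), E minor (v), F major (VI), G major (VII).
Shared triads with their functions: D minor (v in G minor, iv in A minor); F major (VII in G minor, VI in A minor).

Dm, F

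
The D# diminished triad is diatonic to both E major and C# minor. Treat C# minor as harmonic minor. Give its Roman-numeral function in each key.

The scale of E major is E F# G# A B C# D#; D# is degree 7, and the triad built there (D#-F#-A) is diminished, so it is vii°.
The scale of C# minor (harmonic minor) is C# D# E F# G# A B#; D# is degree 2, and the triad built there (D#-F#-A) is diminished, so it is ii°.

vii° in E major; ii° in C# minor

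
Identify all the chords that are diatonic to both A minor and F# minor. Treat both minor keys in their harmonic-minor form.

G#dim

Triads in A minor (harmonic minor): A minor (i), B diminished (ii°), C augmented (III+), D minor (iv), E major (V), F major (VI), G# diminished (vii°).
Triads in F# minor (harmonic minor): F# minor (i), G# diminished (ii°), A augmented (III+), B minor (iv), C# major (V), D major (VI), E# diminished (vii°).
Shared triads with their functions: G# diminished (vii° in A minor, ii° in F# minor).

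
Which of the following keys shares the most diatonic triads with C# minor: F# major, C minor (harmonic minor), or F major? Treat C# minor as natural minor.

Triads of C# minor (natural minor): C# minor (i), D# diminished (ii°), E major (III), F# minor (iv), G# minor (v), A major (VI), B major (VII).
F# major shares 2: G#m, B.
C minor (harmonic minor) shares 0: none.
F major shares 0: none.
The most common triads (2) are shared with F# major.

F# major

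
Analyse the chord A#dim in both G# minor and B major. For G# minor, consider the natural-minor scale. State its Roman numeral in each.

The scale of G# minor (natural minor) is G# A# B C# D# E F#; A# is degree 2, and the triad built there (A#-C#-E) is diminished, so it is ii°.
The scale of B major is B C# D# E F# G# A#; A# is degree 7, and the triad built there (A#-C#-E) is diminished, so it is vii°.

ii° in G# minor; vii° in B major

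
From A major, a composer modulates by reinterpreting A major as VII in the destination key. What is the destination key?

B minor

The numeral VII denotes a major triad on scale degree 7. With A on degree 7, the tonic of the new key is B.
Degree 7 carries a major triad in natural-minor keys, so the destination is B minor.
Check: the diatonic triads of B minor (natural minor) are Bm (i), C#dim (ii°), D (III), Em (iv), F#m (v), G (VI), A (VII) — A major is indeed VII.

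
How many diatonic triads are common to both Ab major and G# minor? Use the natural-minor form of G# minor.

Diatonic triads of Ab major: Ab (I), Bbm (ii), Cm (iii), Db (IV), Eb (V), Fm (vi), Gdim (vii°).
Diatonic triads of G# minor (natural minor): G#m (i), A#dim (ii°), B (III), C#m (iv), D#m (v), E (VI), F# (VII).
No triad has the same root and quality in both keys.

0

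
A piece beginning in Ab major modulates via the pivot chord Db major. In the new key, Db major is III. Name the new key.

Bb minor

The numeral III denotes a major triad on scale degree 3. With Db on degree 3, the tonic of the new key is Bb.
Degree 3 carries a major triad in natural-minor keys, so the destination is Bb minor.
Check: the diatonic triads of Bb minor (natural minor) are Bbm (i), Cdim (ii°), Db (III), Ebm (iv), Fm (v), Gb (VI), Ab (VII) — Db major is indeed III.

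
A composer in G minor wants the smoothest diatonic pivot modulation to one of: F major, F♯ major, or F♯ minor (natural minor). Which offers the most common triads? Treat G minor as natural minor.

F major

Triads of G minor (natural minor): Gm (i), Adim (ii°), B♭ (III), Cm (iv), Dm (v), E♭ (VI), F (VII).
F major shares 4: Gm, B♭, Dm, F.
F♯ major shares 0: none.
F♯ minor (natural minor) shares 0: none.
The most common triads (4) are shared with F major.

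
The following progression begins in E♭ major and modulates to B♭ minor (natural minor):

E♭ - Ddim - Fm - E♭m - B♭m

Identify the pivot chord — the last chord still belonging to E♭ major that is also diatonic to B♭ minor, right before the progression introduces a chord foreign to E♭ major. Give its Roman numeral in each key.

Fm — ii in E♭ major, v in B♭ minor

Chords diatonic to E♭ major: E♭, Fm, Gm, A♭, B♭, Cm, Ddim.
Reading the progression, the first chord not in that set is E♭m, so the modulation leaves E♭ major there.
The chord immediately before E♭m is Fm, which is diatonic to both keys: ii in E♭ major and v in B♭ minor.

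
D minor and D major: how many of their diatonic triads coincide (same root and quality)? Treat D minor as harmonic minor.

Diatonic triads of D minor (harmonic minor): D minor (i), E diminished (ii°), F augmented (III+), G minor (iv), A major (V), Bb major (VI), C# diminished (vii°).
Diatonic triads of D major: D major (I), E minor (ii), F# minor (iii), G major (IV), A major (V), B minor (vi), C# diminished (vii°).
Matching root and quality in both lists: A major, C# diminished.
That gives 2 common triads.

2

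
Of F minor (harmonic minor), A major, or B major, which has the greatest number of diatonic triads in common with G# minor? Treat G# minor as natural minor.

Triads of G# minor (natural minor): G# minor (i), A# diminished (ii°), B major (III), C# minor (iv), D# minor (v), E major (VI), F# major (VII).
F minor (harmonic minor) shares 0: none.
A major shares 2: C#m, E.
B major shares 7: G#m, A#dim, B, C#m, D#m, E, F#.
The most common triads (7) are shared with B major.

B major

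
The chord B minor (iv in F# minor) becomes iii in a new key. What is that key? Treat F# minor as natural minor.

The numeral iii denotes a minor triad on scale degree 3. With B on degree 3, the tonic of the new key is G.
Degree 3 carries a minor triad in major keys, so the destination is G major.
Check: the diatonic triads of G major are G (I), Am (ii), Bm (iii), C (IV), D (V), Em (vi), F#dim (vii°) — B minor is indeed iii.

G major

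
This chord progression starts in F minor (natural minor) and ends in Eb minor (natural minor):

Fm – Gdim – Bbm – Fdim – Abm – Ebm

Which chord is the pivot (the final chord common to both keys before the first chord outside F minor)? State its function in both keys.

Bbm — iv in F minor, v in Eb minor

Chords diatonic to F minor: Fm, Gdim, Ab, Bbm, Cm, Db, Eb.
Reading the progression, the first chord not in that set is Fdim, so the modulation leaves F minor there.
The chord immediately before Fdim is Bbm, which is diatonic to both keys: iv in F minor and v in Eb minor.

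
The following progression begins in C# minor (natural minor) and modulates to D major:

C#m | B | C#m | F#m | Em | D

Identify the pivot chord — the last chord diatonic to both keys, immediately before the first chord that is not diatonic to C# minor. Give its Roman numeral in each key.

F#m — iv in C# minor, iii in D major

Chords diatonic to C# minor: C#m, D#dim, E, F#m, G#m, A, B.
Reading the progression, the first chord not in that set is Em, so the modulation leaves C# minor there.
The chord immediately before Em is F#m, which is diatonic to both keys: iv in C# minor and iii in D major.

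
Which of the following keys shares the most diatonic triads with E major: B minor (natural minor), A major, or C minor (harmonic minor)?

A major

Triads of E major: E major (I), F# minor (ii), G# minor (iii), A major (IV), B major (V), C# minor (vi), D# diminished (vii°).
B minor (natural minor) shares 2: F#m, A.
A major shares 4: E, F#m, A, C#m.
C minor (harmonic minor) shares 0: none.
The most common triads (4) are shared with A major.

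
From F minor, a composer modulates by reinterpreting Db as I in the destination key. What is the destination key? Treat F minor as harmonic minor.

Db major

The numeral I denotes a major triad on scale degree 1. With Db on degree 1, the tonic of the new key is Db.
Degree 1 carries a major triad in major keys, so the destination is Db major.
Check: the diatonic triads of Db major are Db (I), Ebm (ii), Fm (iii), Gb (IV), Ab (V), Bbm (vi), Cdim (vii°) — Db is indeed I.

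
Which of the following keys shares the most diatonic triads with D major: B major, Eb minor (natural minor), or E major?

Triads of D major: D (I), Em (ii), F#m (iii), G (IV), A (V), Bm (vi), C#dim (vii°).
B major shares 0: none.
Eb minor (natural minor) shares 0: none.
E major shares 2: F#m, A.
The most common triads (2) are shared with E major.

E major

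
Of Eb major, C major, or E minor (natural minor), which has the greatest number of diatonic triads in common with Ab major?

Eb major

Triads of Ab major: Ab major (I), Bb minor (ii), C minor (iii), Db major (IV), Eb major (V), F minor (vi), G diminished (vii°).
Eb major shares 4: Ab, Cm, Eb, Fm.
C major shares 0: none.
E minor (natural minor) shares 0: none.
The most common triads (4) are shared with Eb major.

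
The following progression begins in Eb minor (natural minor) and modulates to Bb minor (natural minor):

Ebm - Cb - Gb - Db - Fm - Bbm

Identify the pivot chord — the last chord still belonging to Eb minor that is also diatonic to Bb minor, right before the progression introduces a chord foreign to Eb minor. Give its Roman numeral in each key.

Db — VII in Eb minor, III in Bb minor

Chords diatonic to Eb minor: Ebm, Fdim, Gb, Abm, Bbm, Cb, Db.
Reading the progression, the first chord not in that set is Fm, so the modulation leaves Eb minor there.
The chord immediately before Fm is Db, which is diatonic to both keys: VII in Eb minor and III in Bb minor.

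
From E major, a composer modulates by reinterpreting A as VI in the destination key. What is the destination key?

C# minor

The numeral VI denotes a major triad on scale degree 6. With A on degree 6, the tonic of the new key is C#.
Degree 6 carries a major triad in minor keys, so the destination is C# minor.
Check: the diatonic triads of C# minor (natural minor) are C#m (i), D#dim (ii°), E (III), F#m (iv), G#m (v), A (VI), B (VII) — A is indeed VI.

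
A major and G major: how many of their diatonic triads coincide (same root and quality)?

Diatonic triads of A major: A (I), Bm (ii), C#m (iii), D (IV), E (V), F#m (vi), G#dim (vii°).
Diatonic triads of G major: G (I), Am (ii), Bm (iii), C (IV), D (V), Em (vi), F#dim (vii°).
Matching root and quality in both lists: Bm, D.
That gives 2 common triads.

2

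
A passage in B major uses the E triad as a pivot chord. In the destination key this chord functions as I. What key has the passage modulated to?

E major

The numeral I denotes a major triad on scale degree 1. With E on degree 1, the tonic of the new key is E.
Degree 1 carries a major triad in major keys, so the destination is E major.
Check: the diatonic triads of E major are E (I), F#m (ii), G#m (iii), A (IV), B (V), C#m (vi), D#dim (vii°) — E is indeed I.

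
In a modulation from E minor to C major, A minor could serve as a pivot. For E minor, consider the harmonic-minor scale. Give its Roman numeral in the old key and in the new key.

The scale of E minor (harmonic minor) is E F# G A B C D#; A is degree 4, and the triad built there (A-C-E) is minor, so it is iv.
The scale of C major is C D E F G A B; A is degree 6, and the triad built there (A-C-E) is minor, so it is vi.

iv in E minor; vi in C major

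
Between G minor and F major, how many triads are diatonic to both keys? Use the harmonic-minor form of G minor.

Diatonic triads of G minor (harmonic minor): Gm (i), Adim (ii°), Bbaug (III+), Cm (iv), D (V), Eb (VI), F#dim (vii°).
Diatonic triads of F major: F (I), Gm (ii), Am (iii), Bb (IV), C (V), Dm (vi), Edim (vii°).
Matching root and quality in both lists: Gm.
That gives 1 common triad.

1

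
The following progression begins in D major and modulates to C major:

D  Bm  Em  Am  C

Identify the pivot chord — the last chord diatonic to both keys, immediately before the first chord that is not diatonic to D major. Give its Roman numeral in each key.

Chords diatonic to D major: D, Em, F#m, G, A, Bm, C#dim.
Reading the progression, the first chord not in that set is Am, so the modulation leaves D major there.
The chord immediately before Am is Em, which is diatonic to both keys: ii in D major and iii in C major.

Em — ii in D major, iii in C major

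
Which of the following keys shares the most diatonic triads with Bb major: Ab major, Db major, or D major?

Ab major

Triads of Bb major: Bb (I), Cm (ii), Dm (iii), Eb (IV), F (V), Gm (vi), Adim (vii°).
Ab major shares 2: Cm, Eb.
Db major shares 0: none.
D major shares 0: none.
The most common triads (2) are shared with Ab major.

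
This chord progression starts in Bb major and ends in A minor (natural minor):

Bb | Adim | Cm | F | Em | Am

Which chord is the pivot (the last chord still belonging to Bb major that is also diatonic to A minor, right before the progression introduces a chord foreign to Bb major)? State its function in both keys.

F — V in Bb major, VI in A minor

Chords diatonic to Bb major: Bb, Cm, Dm, Eb, F, Gm, Adim.
Reading the progression, the first chord not in that set is Em, so the modulation leaves Bb major there.
The chord immediately before Em is F, which is diatonic to both keys: V in Bb major and VI in A minor.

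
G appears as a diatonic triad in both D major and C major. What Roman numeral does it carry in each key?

The scale of D major is D E F♯ G A B C♯; G is degree 4, and the triad built there (G-B-D) is major, so it is IV.
The scale of C major is C D E F G A B; G is degree 5, and the triad built there (G-B-D) is major, so it is V.

IV in D major; V in C major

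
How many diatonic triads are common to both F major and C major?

Diatonic triads of F major: F (I), Gm (ii), Am (iii), Bb (IV), C (V), Dm (vi), Edim (vii°).
Diatonic triads of C major: C (I), Dm (ii), Em (iii), F (IV), G (V), Am (vi), Bdim (vii°).
Matching root and quality in both lists: F, Am, C, Dm.
That gives 4 common triads.

4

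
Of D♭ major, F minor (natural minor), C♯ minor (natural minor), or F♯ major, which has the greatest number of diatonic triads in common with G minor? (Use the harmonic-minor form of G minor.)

F minor

Triads of G minor (harmonic minor): Gm (i), Adim (ii°), B♭aug (III+), Cm (iv), D (V), E♭ (VI), F♯dim (vii°).
D♭ major shares 0: none.
F minor (natural minor) shares 2: Cm, E♭.
C♯ minor (natural minor) shares 0: none.
F♯ major shares 0: none.
The most common triads (2) are shared with F minor.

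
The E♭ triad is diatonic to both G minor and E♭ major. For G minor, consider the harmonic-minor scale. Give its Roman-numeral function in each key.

VI in G minor; I in E♭ major

The scale of G minor (harmonic minor) is G A B♭ C D E♭ F♯; E♭ is degree 6, and the triad built there (E♭-G-B♭) is major, so it is VI.
The scale of E♭ major is E♭ F G A♭ B♭ C D; E♭ is degree 1, and the triad built there (E♭-G-B♭) is major, so it is I.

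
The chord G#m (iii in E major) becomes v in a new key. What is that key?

The numeral v denotes a minor triad on scale degree 5. With G# on degree 5, the tonic of the new key is C#.
Degree 5 carries a minor triad in natural-minor keys, so the destination is C# minor.
Check: the diatonic triads of C# minor (natural minor) are C#m (i), D#dim (ii°), E (III), F#m (iv), G#m (v), A (VI), B (VII) — G#m is indeed v.

C# minor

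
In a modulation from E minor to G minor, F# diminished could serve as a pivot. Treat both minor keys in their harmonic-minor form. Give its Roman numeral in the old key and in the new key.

The scale of E minor (harmonic minor) is E F# G A B C D#; F# is degree 2, and the triad built there (F#-A-C) is diminished, so it is ii°.
The scale of G minor (harmonic minor) is G A Bb C D Eb F#; F# is degree 7, and the triad built there (F#-A-C) is diminished, so it is vii°.

ii° in E minor; vii° in G minor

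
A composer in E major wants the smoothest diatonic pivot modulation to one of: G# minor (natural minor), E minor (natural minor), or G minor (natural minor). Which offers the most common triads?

Triads of E major: E (I), F#m (ii), G#m (iii), A (IV), B (V), C#m (vi), D#dim (vii°).
G# minor (natural minor) shares 4: E, G#m, B, C#m.
E minor (natural minor) shares 0: none.
G minor (natural minor) shares 0: none.
The most common triads (4) are shared with G# minor.

G# minor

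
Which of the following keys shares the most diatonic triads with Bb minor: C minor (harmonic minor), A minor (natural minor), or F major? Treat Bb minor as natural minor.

Triads of Bb minor (natural minor): Bbm (i), Cdim (ii°), Db (III), Ebm (iv), Fm (v), Gb (VI), Ab (VII).
C minor (harmonic minor) shares 2: Fm, Ab.
A minor (natural minor) shares 0: none.
F major shares 0: none.
The most common triads (2) are shared with C minor.

C minor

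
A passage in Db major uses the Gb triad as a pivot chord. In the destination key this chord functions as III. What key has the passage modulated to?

Eb minor

The numeral III denotes a major triad on scale degree 3. With Gb on degree 3, the tonic of the new key is Eb.
Degree 3 carries a major triad in natural-minor keys, so the destination is Eb minor.
Check: the diatonic triads of Eb minor (natural minor) are Ebm (i), Fdim (ii°), Gb (III), Abm (iv), Bbm (v), Cb (VI), Db (VII) — Gb is indeed III.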